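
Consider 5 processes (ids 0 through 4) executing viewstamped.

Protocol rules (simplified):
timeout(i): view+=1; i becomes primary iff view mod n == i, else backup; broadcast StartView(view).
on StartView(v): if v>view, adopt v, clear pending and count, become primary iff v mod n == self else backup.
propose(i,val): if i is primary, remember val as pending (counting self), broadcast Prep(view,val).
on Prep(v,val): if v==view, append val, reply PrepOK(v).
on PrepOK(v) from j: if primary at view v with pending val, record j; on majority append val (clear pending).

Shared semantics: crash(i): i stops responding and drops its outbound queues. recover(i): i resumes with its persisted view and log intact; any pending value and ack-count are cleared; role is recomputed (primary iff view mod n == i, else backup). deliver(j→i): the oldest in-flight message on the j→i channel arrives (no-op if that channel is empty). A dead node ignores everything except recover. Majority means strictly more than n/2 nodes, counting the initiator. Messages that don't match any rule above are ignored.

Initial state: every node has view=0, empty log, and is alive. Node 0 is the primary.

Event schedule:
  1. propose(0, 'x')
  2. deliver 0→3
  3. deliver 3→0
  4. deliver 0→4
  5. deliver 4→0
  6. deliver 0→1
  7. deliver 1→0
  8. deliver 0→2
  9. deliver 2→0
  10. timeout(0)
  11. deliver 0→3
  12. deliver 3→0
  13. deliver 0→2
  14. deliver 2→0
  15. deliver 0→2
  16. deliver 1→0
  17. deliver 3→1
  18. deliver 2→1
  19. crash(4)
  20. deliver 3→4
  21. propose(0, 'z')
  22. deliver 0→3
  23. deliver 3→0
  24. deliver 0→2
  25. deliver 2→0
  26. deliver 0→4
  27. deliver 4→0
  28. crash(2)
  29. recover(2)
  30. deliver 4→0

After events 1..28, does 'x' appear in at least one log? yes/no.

after 1 — propose(0,'x'): ·
after 2 — deliver 0→3: n3:back/v0/[x]
after 3 — deliver 3→0: ·
after 4 — deliver 0→4: n4:back/v0/[x]
after 5 — deliver 4→0: n0:prim/v0/[x]
after 6 — deliver 0→1: n1:back/v0/[x]
after 7 — deliver 1→0: ·
after 8 — deliver 0→2: n2:back/v0/[x]
after 9 — deliver 2→0: ·
after 10 — timeout(0): n0:back/v1/[x]
after 11 — deliver 0→3: n3:back/v1/[x]
after 12 — deliver 3→0: ·
after 13 — deliver 0→2: n2:back/v1/[x]
after 14 — deliver 2→0: ·
after 15 — deliver 0→2: ·
after 16 — deliver 1→0: ·
after 17 — deliver 3→1: ·
after 18 — deliver 2→1: ·
after 19 — crash(4): n4:✗back/v0/[x]
after 20 — deliver 3→4: ·
after 21 — propose(0,'z'): ·
after 22 — deliver 0→3: ·
after 23 — deliver 3→0: ·
after 24 — deliver 0→2: ·
after 25 — deliver 2→0: ·
after 26 — deliver 0→4: ·
after 27 — deliver 4→0: ·
after 28 — crash(2): n2:✗back/v1/[x]

yes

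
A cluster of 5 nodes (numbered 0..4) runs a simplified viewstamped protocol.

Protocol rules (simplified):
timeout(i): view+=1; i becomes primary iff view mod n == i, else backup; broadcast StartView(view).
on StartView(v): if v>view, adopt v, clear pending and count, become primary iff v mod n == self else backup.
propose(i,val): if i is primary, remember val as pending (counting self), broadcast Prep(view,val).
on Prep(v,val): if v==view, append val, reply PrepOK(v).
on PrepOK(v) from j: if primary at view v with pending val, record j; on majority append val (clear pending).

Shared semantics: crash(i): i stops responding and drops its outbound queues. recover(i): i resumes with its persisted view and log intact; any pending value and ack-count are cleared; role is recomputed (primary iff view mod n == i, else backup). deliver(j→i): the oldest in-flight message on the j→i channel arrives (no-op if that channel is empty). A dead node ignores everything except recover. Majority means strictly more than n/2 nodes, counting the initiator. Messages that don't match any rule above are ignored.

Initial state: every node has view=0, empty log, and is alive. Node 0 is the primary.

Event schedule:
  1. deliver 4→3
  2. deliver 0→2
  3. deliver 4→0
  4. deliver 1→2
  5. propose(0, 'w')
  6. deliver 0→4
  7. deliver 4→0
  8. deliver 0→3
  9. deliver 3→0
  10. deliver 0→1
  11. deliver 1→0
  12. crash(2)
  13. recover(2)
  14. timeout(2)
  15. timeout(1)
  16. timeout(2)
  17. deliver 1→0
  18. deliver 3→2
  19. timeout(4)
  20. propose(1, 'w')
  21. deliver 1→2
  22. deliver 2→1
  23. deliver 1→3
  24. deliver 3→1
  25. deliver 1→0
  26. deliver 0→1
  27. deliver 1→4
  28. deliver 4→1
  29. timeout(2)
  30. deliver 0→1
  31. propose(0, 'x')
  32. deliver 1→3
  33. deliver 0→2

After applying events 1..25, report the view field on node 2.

2

e1 deliver 4→3: ·
e2 deliver 0→2: ·
e3 deliver 4→0: ·
e4 deliver 1→2: ·
e5 propose(0,'w'): ·
e6 deliver 0→4: 4[back,v=0,w]
e7 deliver 4→0: ·
e8 deliver 0→3: 3[back,v=0,w]
e9 deliver 3→0: 0[prim,v=0,w]
e10 deliver 0→1: 1[back,v=0,w]
e11 deliver 1→0: ·
e12 crash(2): 2[✗back,v=0,-]
e13 recover(2): 2[back,v=0,-]
e14 timeout(2): 2[back,v=1,-]
e15 timeout(1): 1[prim,v=1,w]
e16 timeout(2): 2[prim,v=2,-]
e17 deliver 1→0: 0[back,v=1,w]
e18 deliver 3→2: ·
e19 timeout(4): 4[back,v=1,w]
e20 propose(1,'w'): ·
e21 deliver 1→2: ·
e22 deliver 2→1: ·
e23 deliver 1→3: 3[back,v=1,w]
e24 deliver 3→1: ·
e25 deliver 1→0: 0[back,v=1,w,w]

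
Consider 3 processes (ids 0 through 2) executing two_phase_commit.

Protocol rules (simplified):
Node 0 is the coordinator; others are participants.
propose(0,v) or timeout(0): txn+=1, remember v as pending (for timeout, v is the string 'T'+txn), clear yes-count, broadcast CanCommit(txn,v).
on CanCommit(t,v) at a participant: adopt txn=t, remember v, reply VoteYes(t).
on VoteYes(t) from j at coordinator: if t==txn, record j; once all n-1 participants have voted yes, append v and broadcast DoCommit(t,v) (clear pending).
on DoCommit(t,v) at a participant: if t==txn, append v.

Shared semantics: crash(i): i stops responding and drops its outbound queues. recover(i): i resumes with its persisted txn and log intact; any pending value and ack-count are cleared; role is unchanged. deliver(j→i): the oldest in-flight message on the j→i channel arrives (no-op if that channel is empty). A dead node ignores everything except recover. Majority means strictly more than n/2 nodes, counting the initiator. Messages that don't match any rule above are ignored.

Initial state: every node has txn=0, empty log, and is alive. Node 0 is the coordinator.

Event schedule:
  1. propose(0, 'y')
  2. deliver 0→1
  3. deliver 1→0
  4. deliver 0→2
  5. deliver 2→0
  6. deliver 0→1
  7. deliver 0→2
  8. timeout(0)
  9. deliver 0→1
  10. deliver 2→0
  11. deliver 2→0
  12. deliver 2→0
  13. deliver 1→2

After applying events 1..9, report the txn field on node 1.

2

e1 propose(0,'y'): 0[coor,t=1,-]
e2 deliver 0→1: 1[part,t=1,-]
e3 deliver 1→0: ·
e4 deliver 0→2: 2[part,t=1,-]
e5 deliver 2→0: 0[coor,t=1,y]
e6 deliver 0→1: 1[part,t=1,y]
e7 deliver 0→2: 2[part,t=1,y]
e8 timeout(0): 0[coor,t=2,y]
e9 deliver 0→1: 1[part,t=2,y]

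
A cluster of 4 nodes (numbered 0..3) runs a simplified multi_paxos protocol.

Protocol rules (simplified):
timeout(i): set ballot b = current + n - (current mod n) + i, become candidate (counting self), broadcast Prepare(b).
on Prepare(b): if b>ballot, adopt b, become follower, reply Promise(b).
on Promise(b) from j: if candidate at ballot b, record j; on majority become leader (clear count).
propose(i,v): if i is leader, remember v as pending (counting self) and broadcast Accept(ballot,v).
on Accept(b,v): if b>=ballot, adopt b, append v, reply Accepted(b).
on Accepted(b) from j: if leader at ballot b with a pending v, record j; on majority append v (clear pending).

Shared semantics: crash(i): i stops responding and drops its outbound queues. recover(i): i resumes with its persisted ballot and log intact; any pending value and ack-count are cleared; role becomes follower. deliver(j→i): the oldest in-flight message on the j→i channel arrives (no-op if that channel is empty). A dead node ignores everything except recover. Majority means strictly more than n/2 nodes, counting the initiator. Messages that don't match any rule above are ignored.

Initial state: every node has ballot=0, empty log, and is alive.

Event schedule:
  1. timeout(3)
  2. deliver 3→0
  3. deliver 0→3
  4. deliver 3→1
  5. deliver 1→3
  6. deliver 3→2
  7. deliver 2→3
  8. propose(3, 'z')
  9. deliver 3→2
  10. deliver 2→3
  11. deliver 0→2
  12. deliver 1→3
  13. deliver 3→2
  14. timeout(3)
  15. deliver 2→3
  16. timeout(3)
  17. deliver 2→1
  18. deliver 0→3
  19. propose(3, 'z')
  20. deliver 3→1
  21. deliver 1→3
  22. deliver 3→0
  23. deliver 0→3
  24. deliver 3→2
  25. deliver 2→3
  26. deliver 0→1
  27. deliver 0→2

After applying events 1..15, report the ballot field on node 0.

7

1. timeout(3):  <3:cand b7 ->
2. deliver 3→0:  <0:foll b7 ->
3. deliver 0→3:  nop
4. deliver 3→1:  <1:foll b7 ->
5. deliver 1→3:  <3:lead b7 ->
6. deliver 3→2:  <2:foll b7 ->
7. deliver 2→3:  nop
8. propose(3,'z'):  nop
9. deliver 3→2:  <2:foll b7 z>
10. deliver 2→3:  nop
11. deliver 0→2:  nop
12. deliver 1→3:  nop
13. deliver 3→2:  nop
14. timeout(3):  <3:cand b11 ->
15. deliver 2→3:  nop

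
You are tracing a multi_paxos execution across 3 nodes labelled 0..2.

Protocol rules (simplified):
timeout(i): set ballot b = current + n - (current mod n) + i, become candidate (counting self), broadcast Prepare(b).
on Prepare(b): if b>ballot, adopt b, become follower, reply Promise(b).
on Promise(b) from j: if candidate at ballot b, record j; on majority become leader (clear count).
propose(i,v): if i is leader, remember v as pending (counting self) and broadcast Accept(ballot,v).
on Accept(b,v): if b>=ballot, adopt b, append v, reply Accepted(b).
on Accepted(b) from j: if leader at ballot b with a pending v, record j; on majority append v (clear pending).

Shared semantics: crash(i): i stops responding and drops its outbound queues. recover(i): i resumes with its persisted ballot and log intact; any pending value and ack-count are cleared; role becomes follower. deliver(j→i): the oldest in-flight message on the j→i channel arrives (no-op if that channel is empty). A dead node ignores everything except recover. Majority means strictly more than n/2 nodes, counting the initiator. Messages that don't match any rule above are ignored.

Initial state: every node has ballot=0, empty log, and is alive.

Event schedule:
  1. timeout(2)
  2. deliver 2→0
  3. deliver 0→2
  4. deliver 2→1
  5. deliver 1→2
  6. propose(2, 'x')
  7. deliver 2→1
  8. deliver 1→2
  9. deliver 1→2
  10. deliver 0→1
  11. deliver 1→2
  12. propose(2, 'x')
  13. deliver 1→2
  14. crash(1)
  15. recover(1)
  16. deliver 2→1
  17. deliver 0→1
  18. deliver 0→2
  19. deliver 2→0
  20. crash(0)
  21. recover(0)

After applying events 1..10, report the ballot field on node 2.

5

1. timeout(2):  <2:cand b5 ->
2. deliver 2→0:  <0:foll b5 ->
3. deliver 0→2:  <2:lead b5 ->
4. deliver 2→1:  <1:foll b5 ->
5. deliver 1→2:  nop
6. propose(2,'x'):  nop
7. deliver 2→1:  <1:foll b5 x>
8. deliver 1→2:  <2:lead b5 x>
9. deliver 1→2:  nop
10. deliver 0→1:  nop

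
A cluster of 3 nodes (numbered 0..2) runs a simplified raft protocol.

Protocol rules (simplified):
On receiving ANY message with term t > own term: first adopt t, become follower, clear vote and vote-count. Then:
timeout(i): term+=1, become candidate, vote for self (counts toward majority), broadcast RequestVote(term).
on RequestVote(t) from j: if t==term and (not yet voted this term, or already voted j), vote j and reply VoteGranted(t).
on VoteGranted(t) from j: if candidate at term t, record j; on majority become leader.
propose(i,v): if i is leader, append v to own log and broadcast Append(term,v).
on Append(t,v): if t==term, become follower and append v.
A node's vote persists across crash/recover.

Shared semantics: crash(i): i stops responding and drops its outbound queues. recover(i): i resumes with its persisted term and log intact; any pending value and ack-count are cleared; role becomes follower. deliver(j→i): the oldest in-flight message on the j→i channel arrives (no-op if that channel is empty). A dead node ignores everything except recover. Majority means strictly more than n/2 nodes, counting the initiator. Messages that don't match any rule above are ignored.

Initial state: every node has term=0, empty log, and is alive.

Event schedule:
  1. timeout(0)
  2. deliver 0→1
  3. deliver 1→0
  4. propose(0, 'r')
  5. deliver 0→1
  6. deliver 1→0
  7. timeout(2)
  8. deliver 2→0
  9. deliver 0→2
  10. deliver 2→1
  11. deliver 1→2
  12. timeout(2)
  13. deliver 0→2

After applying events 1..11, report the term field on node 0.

1

after 1 — timeout(0): n0:cand/t1/[-]
after 2 — deliver 0→1: n1:foll/t1/[-]
after 3 — deliver 1→0: n0:lead/t1/[-]
after 4 — propose(0,'r'): n0:lead/t1/[r]
after 5 — deliver 0→1: n1:foll/t1/[r]
after 6 — deliver 1→0: ·
after 7 — timeout(2): n2:cand/t1/[-]
after 8 — deliver 2→0: ·
after 9 — deliver 0→2: ·
after 10 — deliver 2→1: ·
after 11 — deliver 1→2: ·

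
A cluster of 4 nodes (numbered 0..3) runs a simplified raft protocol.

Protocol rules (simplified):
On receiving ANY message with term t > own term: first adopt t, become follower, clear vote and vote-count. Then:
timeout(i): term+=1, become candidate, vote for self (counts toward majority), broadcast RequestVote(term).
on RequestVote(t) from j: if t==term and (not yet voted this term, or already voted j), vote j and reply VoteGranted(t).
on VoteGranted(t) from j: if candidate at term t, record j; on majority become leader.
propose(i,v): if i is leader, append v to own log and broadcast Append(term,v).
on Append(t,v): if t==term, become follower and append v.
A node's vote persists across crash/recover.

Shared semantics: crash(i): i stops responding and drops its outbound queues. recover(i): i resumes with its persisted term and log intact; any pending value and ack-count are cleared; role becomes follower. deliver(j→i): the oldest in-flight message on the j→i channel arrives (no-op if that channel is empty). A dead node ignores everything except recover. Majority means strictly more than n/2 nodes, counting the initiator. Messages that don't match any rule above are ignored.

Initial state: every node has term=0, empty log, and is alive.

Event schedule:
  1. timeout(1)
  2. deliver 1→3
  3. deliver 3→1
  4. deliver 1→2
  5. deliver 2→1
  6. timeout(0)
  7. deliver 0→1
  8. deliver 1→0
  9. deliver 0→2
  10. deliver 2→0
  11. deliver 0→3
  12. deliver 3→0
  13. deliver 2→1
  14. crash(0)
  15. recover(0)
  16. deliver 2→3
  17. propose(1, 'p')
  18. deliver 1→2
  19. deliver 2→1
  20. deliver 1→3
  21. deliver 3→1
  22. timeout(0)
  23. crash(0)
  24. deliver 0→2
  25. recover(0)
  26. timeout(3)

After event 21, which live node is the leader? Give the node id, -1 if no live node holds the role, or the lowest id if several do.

step 1 timeout(1): 1={cand,t=1,log=-}
step 2 deliver 1→3: 3={foll,t=1,log=-}
step 3 deliver 3→1: —
step 4 deliver 1→2: 2={foll,t=1,log=-}
step 5 deliver 2→1: 1={lead,t=1,log=-}
step 6 timeout(0): 0={cand,t=1,log=-}
step 7 deliver 0→1: —
step 8 deliver 1→0: —
step 9 deliver 0→2: —
step 10 deliver 2→0: —
step 11 deliver 0→3: —
step 12 deliver 3→0: —
step 13 deliver 2→1: —
step 14 crash(0): 0={✗cand,t=1,log=-}
step 15 recover(0): 0={foll,t=1,log=-}
step 16 deliver 2→3: —
step 17 propose(1,'p'): 1={lead,t=1,log=p}
step 18 deliver 1→2: 2={foll,t=1,log=p}
step 19 deliver 2→1: —
step 20 deliver 1→3: 3={foll,t=1,log=p}
step 21 deliver 3→1: —

1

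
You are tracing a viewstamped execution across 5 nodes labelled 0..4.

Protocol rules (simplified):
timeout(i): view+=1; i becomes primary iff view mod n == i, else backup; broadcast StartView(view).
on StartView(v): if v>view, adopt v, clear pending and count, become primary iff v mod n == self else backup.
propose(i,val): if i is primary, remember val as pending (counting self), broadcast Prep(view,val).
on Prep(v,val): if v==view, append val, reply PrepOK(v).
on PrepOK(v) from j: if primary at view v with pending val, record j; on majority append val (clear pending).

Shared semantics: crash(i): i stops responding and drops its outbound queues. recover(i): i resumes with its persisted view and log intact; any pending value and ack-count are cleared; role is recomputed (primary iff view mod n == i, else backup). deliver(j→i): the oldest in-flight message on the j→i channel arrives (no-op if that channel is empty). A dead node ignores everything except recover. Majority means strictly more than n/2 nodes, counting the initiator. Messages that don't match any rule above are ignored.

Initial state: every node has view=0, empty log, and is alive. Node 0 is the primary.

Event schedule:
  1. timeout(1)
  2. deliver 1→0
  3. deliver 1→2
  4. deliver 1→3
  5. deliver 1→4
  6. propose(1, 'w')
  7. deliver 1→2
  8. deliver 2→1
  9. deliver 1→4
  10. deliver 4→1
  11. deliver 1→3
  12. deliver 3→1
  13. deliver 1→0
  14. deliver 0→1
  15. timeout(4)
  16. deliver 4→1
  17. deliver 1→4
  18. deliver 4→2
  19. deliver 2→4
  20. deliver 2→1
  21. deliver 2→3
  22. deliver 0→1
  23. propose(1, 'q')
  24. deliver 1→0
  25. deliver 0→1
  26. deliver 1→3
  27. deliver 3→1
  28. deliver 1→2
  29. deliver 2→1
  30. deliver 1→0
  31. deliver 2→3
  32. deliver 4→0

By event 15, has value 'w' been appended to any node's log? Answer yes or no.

after 1 — timeout(1): n1:prim/v1/[-]
after 2 — deliver 1→0: n0:back/v1/[-]
after 3 — deliver 1→2: n2:back/v1/[-]
after 4 — deliver 1→3: n3:back/v1/[-]
after 5 — deliver 1→4: n4:back/v1/[-]
after 6 — propose(1,'w'): ·
after 7 — deliver 1→2: n2:back/v1/[w]
after 8 — deliver 2→1: ·
after 9 — deliver 1→4: n4:back/v1/[w]
after 10 — deliver 4→1: n1:prim/v1/[w]
after 11 — deliver 1→3: n3:back/v1/[w]
after 12 — deliver 3→1: ·
after 13 — deliver 1→0: n0:back/v1/[w]
after 14 — deliver 0→1: ·
after 15 — timeout(4): n4:back/v2/[w]

yes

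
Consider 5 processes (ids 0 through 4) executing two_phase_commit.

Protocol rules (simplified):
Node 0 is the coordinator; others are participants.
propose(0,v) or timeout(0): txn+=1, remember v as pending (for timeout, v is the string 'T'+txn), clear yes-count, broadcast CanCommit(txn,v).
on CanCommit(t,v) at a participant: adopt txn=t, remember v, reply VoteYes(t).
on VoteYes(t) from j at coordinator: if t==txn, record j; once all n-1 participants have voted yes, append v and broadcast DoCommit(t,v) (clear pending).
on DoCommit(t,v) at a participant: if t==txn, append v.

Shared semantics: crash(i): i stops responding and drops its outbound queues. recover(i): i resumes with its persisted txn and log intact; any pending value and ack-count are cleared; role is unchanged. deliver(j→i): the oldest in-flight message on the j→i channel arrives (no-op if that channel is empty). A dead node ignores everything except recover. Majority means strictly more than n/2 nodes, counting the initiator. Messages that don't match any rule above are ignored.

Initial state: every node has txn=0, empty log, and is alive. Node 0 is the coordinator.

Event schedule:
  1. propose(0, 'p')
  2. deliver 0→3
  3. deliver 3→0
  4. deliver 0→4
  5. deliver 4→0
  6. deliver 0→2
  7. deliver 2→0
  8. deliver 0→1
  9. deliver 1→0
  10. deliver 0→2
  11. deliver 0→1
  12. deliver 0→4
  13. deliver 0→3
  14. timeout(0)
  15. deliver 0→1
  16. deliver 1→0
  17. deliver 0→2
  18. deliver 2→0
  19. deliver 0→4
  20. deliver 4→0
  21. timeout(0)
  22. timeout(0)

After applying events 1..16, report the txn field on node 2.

1

[1] propose(0,'p') → N0(coor t1 [-])
[2] deliver 0→3 → N3(part t1 [-])
[3] deliver 3→0 → ∅
[4] deliver 0→4 → N4(part t1 [-])
[5] deliver 4→0 → ∅
[6] deliver 0→2 → N2(part t1 [-])
[7] deliver 2→0 → ∅
[8] deliver 0→1 → N1(part t1 [-])
[9] deliver 1→0 → N0(coor t1 [p])
[10] deliver 0→2 → N2(part t1 [p])
[11] deliver 0→1 → N1(part t1 [p])
[12] deliver 0→4 → N4(part t1 [p])
[13] deliver 0→3 → N3(part t1 [p])
[14] timeout(0) → N0(coor t2 [p])
[15] deliver 0→1 → N1(part t2 [p])
[16] deliver 1→0 → ∅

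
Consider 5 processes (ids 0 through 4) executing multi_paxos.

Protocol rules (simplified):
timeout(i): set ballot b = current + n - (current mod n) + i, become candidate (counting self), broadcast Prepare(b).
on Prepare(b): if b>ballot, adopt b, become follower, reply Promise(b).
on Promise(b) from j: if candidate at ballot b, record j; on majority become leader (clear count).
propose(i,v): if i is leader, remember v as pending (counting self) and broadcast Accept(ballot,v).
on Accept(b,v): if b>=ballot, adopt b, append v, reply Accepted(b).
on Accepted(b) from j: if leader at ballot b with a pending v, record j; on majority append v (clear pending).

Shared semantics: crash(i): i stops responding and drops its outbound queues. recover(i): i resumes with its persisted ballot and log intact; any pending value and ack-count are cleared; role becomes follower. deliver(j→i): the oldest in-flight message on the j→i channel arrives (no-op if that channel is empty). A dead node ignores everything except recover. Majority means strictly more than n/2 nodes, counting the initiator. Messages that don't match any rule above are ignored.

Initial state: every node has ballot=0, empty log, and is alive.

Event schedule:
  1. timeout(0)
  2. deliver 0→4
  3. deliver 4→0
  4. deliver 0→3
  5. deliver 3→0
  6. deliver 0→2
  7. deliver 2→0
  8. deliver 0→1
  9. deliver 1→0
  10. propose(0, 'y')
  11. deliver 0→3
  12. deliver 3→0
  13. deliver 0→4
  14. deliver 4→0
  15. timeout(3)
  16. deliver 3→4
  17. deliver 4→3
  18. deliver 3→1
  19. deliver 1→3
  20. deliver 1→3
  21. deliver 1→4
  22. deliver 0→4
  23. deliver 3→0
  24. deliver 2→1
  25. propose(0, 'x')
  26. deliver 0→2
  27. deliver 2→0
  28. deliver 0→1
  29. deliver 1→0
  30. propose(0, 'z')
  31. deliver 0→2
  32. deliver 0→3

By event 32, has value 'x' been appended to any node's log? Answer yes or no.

no

[1] timeout(0) → N0(cand b5 [-])
[2] deliver 0→4 → N4(foll b5 [-])
[3] deliver 4→0 → ∅
[4] deliver 0→3 → N3(foll b5 [-])
[5] deliver 3→0 → N0(lead b5 [-])
[6] deliver 0→2 → N2(foll b5 [-])
[7] deliver 2→0 → ∅
[8] deliver 0→1 → N1(foll b5 [-])
[9] deliver 1→0 → ∅
[10] propose(0,'y') → ∅
[11] deliver 0→3 → N3(foll b5 [y])
[12] deliver 3→0 → ∅
[13] deliver 0→4 → N4(foll b5 [y])
[14] deliver 4→0 → N0(lead b5 [y])
[15] timeout(3) → N3(cand b13 [y])
[16] deliver 3→4 → N4(foll b13 [y])
[17] deliver 4→3 → ∅
[18] deliver 3→1 → N1(foll b13 [-])
[19] deliver 1→3 → N3(lead b13 [y])
[20] deliver 1→3 → ∅
[21] deliver 1→4 → ∅
[22] deliver 0→4 → ∅
[23] deliver 3→0 → N0(foll b13 [y])
[24] deliver 2→1 → ∅
[25] propose(0,'x') → ∅
[26] deliver 0→2 → N2(foll b5 [y])
[27] deliver 2→0 → ∅
[28] deliver 0→1 → ∅
[29] deliver 1→0 → ∅
[30] propose(0,'z') → ∅
[31] deliver 0→2 → ∅
[32] deliver 0→3 → ∅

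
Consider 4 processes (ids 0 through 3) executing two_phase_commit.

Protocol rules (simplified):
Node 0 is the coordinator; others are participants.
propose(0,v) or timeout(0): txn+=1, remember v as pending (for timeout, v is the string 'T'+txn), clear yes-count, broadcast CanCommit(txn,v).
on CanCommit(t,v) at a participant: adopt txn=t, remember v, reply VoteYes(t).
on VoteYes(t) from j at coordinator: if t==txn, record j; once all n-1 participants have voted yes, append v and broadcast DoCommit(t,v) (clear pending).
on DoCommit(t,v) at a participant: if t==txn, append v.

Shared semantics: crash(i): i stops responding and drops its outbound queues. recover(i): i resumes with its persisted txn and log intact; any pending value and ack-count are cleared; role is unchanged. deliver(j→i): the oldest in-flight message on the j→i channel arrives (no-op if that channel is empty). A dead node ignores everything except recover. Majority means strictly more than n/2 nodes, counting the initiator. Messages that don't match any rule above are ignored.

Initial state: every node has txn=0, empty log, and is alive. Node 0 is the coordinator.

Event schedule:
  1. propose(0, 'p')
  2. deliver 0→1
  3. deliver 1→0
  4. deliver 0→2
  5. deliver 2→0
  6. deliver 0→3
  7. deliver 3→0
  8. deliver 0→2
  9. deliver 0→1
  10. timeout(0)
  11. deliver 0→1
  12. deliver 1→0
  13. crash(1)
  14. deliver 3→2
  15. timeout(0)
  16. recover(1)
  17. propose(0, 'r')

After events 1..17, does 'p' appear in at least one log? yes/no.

[1] propose(0,'p') → N0(coor t1 [-])
[2] deliver 0→1 → N1(part t1 [-])
[3] deliver 1→0 → ∅
[4] deliver 0→2 → N2(part t1 [-])
[5] deliver 2→0 → ∅
[6] deliver 0→3 → N3(part t1 [-])
[7] deliver 3→0 → N0(coor t1 [p])
[8] deliver 0→2 → N2(part t1 [p])
[9] deliver 0→1 → N1(part t1 [p])
[10] timeout(0) → N0(coor t2 [p])
[11] deliver 0→1 → N1(part t2 [p])
[12] deliver 1→0 → ∅
[13] crash(1) → N1(✗part t2 [p])
[14] deliver 3→2 → ∅
[15] timeout(0) → N0(coor t3 [p])
[16] recover(1) → N1(part t2 [p])
[17] propose(0,'r') → N0(coor t4 [p])

yes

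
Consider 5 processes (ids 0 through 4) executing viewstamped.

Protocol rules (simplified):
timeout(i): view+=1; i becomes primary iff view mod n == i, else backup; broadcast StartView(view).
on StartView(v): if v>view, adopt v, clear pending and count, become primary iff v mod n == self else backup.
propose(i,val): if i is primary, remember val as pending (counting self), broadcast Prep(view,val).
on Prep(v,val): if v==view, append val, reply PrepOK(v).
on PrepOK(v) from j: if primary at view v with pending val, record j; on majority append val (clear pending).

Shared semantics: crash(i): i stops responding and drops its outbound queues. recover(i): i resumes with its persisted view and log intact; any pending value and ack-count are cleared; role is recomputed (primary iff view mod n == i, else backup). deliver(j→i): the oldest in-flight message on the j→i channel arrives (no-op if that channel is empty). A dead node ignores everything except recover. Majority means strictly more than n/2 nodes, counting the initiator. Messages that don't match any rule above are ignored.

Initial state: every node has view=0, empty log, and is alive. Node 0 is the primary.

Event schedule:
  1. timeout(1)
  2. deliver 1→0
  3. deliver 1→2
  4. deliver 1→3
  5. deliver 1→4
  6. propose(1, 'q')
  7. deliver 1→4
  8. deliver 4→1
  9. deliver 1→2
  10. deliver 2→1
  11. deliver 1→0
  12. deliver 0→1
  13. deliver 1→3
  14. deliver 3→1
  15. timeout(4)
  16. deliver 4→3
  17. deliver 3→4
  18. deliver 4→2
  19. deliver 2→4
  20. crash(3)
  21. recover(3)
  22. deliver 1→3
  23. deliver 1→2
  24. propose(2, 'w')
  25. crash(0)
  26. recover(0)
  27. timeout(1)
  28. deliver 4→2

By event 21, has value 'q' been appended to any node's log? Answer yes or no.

yes

e1 timeout(1): 1[prim,v=1,-]
e2 deliver 1→0: 0[back,v=1,-]
e3 deliver 1→2: 2[back,v=1,-]
e4 deliver 1→3: 3[back,v=1,-]
e5 deliver 1→4: 4[back,v=1,-]
e6 propose(1,'q'): ·
e7 deliver 1→4: 4[back,v=1,q]
e8 deliver 4→1: ·
e9 deliver 1→2: 2[back,v=1,q]
e10 deliver 2→1: 1[prim,v=1,q]
e11 deliver 1→0: 0[back,v=1,q]
e12 deliver 0→1: ·
e13 deliver 1→3: 3[back,v=1,q]
e14 deliver 3→1: ·
e15 timeout(4): 4[back,v=2,q]
e16 deliver 4→3: 3[back,v=2,q]
e17 deliver 3→4: ·
e18 deliver 4→2: 2[prim,v=2,q]
e19 deliver 2→4: ·
e20 crash(3): 3[✗back,v=2,q]
e21 recover(3): 3[back,v=2,q]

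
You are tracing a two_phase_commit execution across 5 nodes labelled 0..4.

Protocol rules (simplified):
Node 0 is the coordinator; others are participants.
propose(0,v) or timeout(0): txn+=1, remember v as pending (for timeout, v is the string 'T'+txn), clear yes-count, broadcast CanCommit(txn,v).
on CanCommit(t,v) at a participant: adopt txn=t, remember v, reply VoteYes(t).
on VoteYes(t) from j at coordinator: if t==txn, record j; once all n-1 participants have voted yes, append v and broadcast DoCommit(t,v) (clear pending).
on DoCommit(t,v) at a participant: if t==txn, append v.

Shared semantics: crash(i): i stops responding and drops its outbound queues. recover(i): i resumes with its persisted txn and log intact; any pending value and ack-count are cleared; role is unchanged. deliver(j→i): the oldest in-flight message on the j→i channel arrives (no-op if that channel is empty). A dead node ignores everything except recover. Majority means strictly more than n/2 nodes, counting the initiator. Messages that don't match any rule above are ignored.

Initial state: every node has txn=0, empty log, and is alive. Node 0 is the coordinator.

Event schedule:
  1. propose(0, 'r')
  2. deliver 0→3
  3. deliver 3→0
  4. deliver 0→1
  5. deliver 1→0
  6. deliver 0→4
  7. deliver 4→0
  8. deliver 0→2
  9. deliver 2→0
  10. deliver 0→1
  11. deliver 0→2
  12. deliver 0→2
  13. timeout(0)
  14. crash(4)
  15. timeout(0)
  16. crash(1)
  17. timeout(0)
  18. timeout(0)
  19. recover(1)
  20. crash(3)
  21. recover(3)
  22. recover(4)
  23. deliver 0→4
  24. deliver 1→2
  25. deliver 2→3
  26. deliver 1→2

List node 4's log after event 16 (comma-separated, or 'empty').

1. propose(0,'r'):  <0:coor t1 ->
2. deliver 0→3:  <3:part t1 ->
3. deliver 3→0:  nop
4. deliver 0→1:  <1:part t1 ->
5. deliver 1→0:  nop
6. deliver 0→4:  <4:part t1 ->
7. deliver 4→0:  nop
8. deliver 0→2:  <2:part t1 ->
9. deliver 2→0:  <0:coor t1 r>
10. deliver 0→1:  <1:part t1 r>
11. deliver 0→2:  <2:part t1 r>
12. deliver 0→2:  nop
13. timeout(0):  <0:coor t2 r>
14. crash(4):  <4:✗part t1 ->
15. timeout(0):  <0:coor t3 r>
16. crash(1):  <1:✗part t1 r>

empty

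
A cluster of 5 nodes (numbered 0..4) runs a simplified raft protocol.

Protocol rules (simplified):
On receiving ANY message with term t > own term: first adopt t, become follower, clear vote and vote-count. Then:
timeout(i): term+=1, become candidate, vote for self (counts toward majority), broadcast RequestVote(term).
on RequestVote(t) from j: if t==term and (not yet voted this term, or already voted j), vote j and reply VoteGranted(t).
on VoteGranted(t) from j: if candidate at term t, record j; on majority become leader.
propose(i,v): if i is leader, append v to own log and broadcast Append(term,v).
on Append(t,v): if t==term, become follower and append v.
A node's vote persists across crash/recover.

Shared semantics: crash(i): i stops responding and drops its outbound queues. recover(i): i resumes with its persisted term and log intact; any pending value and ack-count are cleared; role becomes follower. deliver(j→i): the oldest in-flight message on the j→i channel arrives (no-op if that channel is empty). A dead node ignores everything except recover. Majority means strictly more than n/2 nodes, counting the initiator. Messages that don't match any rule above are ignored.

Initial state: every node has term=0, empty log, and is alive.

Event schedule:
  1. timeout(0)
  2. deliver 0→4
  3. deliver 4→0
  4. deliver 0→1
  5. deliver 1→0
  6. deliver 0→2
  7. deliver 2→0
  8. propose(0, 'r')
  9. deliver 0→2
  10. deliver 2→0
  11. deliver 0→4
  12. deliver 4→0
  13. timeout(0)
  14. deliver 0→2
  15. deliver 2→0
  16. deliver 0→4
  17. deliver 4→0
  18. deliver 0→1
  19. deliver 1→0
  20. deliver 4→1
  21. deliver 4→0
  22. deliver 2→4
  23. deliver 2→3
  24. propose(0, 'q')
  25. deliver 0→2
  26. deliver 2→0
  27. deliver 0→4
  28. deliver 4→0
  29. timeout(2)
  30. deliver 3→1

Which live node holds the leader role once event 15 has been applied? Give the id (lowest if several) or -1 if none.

step 1 timeout(0): 0={cand,t=1,log=-}
step 2 deliver 0→4: 4={foll,t=1,log=-}
step 3 deliver 4→0: —
step 4 deliver 0→1: 1={foll,t=1,log=-}
step 5 deliver 1→0: 0={lead,t=1,log=-}
step 6 deliver 0→2: 2={foll,t=1,log=-}
step 7 deliver 2→0: —
step 8 propose(0,'r'): 0={lead,t=1,log=r}
step 9 deliver 0→2: 2={foll,t=1,log=r}
step 10 deliver 2→0: —
step 11 deliver 0→4: 4={foll,t=1,log=r}
step 12 deliver 4→0: —
step 13 timeout(0): 0={cand,t=2,log=r}
step 14 deliver 0→2: 2={foll,t=2,log=r}
step 15 deliver 2→0: —

-1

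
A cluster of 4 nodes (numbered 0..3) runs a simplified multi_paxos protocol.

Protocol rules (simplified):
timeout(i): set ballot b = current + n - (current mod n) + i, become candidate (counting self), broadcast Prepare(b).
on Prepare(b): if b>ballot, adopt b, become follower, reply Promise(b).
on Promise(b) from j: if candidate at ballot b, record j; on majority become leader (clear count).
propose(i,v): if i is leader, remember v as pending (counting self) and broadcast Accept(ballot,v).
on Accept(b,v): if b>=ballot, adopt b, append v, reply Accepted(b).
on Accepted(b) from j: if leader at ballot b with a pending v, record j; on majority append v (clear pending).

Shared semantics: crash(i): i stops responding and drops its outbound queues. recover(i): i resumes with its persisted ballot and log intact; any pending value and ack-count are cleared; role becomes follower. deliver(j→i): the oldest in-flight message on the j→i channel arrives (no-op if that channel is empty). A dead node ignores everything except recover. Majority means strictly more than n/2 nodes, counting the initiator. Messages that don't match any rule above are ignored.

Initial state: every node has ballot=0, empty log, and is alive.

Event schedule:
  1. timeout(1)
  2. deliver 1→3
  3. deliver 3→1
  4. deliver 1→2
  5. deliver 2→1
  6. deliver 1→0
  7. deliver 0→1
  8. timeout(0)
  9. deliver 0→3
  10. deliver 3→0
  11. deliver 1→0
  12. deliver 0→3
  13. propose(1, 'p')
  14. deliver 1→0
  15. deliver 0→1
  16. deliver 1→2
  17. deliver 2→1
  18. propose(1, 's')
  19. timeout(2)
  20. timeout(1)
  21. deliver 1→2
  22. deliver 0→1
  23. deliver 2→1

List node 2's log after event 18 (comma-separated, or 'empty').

p

[1] timeout(1) → N1(cand b5 [-])
[2] deliver 1→3 → N3(foll b5 [-])
[3] deliver 3→1 → ∅
[4] deliver 1→2 → N2(foll b5 [-])
[5] deliver 2→1 → N1(lead b5 [-])
[6] deliver 1→0 → N0(foll b5 [-])
[7] deliver 0→1 → ∅
[8] timeout(0) → N0(cand b8 [-])
[9] deliver 0→3 → N3(foll b8 [-])
[10] deliver 3→0 → ∅
[11] deliver 1→0 → ∅
[12] deliver 0→3 → ∅
[13] propose(1,'p') → ∅
[14] deliver 1→0 → ∅
[15] deliver 0→1 → N1(foll b8 [-])
[16] deliver 1→2 → N2(foll b5 [p])
[17] deliver 2→1 → ∅
[18] propose(1,'s') → ∅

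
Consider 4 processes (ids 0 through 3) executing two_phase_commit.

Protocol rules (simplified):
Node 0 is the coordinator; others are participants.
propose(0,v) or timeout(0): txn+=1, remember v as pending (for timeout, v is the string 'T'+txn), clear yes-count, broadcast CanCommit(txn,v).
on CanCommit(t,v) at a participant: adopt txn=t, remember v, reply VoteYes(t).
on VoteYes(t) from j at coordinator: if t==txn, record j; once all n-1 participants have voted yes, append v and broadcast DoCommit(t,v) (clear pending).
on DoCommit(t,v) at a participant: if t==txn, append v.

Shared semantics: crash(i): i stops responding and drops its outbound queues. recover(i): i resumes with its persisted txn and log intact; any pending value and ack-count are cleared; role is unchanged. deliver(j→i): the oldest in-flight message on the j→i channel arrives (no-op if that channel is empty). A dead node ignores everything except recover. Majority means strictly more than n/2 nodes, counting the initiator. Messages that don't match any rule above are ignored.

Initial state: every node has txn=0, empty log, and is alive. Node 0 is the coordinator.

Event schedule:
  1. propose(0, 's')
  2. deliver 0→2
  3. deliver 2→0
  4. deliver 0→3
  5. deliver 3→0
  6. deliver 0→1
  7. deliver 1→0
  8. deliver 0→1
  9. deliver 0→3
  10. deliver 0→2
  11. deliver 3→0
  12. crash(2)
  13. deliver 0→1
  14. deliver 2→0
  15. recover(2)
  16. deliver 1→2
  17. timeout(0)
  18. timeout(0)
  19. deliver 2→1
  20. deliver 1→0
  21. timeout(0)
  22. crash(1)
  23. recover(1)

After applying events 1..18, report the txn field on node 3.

1

step 1 propose(0,'s'): 0={coor,t=1,log=-}
step 2 deliver 0→2: 2={part,t=1,log=-}
step 3 deliver 2→0: —
step 4 deliver 0→3: 3={part,t=1,log=-}
step 5 deliver 3→0: —
step 6 deliver 0→1: 1={part,t=1,log=-}
step 7 deliver 1→0: 0={coor,t=1,log=s}
step 8 deliver 0→1: 1={part,t=1,log=s}
step 9 deliver 0→3: 3={part,t=1,log=s}
step 10 deliver 0→2: 2={part,t=1,log=s}
step 11 deliver 3→0: —
step 12 crash(2): 2={✗part,t=1,log=s}
step 13 deliver 0→1: —
step 14 deliver 2→0: —
step 15 recover(2): 2={part,t=1,log=s}
step 16 deliver 1→2: —
step 17 timeout(0): 0={coor,t=2,log=s}
step 18 timeout(0): 0={coor,t=3,log=s}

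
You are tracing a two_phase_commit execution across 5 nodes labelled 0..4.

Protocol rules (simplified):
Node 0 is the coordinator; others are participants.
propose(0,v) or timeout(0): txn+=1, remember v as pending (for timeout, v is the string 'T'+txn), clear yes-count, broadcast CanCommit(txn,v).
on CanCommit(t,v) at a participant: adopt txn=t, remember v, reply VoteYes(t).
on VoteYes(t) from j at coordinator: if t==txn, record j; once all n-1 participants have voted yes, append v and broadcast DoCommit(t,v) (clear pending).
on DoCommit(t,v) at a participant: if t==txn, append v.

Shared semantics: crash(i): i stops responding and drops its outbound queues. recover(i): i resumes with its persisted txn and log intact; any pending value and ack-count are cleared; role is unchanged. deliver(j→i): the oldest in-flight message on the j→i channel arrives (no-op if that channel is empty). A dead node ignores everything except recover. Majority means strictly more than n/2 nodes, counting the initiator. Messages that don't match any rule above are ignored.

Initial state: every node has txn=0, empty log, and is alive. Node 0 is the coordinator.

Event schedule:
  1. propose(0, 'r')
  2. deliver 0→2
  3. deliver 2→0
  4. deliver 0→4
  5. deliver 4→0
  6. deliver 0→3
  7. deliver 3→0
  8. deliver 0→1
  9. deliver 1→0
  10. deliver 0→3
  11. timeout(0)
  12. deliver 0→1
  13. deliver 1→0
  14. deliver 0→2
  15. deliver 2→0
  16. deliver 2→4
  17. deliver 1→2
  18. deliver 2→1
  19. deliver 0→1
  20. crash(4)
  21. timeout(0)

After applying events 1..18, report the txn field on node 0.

2

after 1 — propose(0,'r'): n0:coor/t1/[-]
after 2 — deliver 0→2: n2:part/t1/[-]
after 3 — deliver 2→0: ·
after 4 — deliver 0→4: n4:part/t1/[-]
after 5 — deliver 4→0: ·
after 6 — deliver 0→3: n3:part/t1/[-]
after 7 — deliver 3→0: ·
after 8 — deliver 0→1: n1:part/t1/[-]
after 9 — deliver 1→0: n0:coor/t1/[r]
after 10 — deliver 0→3: n3:part/t1/[r]
after 11 — timeout(0): n0:coor/t2/[r]
after 12 — deliver 0→1: n1:part/t1/[r]
after 13 — deliver 1→0: ·
after 14 — deliver 0→2: n2:part/t1/[r]
after 15 — deliver 2→0: ·
after 16 — deliver 2→4: ·
after 17 — deliver 1→2: ·
after 18 — deliver 2→1: ·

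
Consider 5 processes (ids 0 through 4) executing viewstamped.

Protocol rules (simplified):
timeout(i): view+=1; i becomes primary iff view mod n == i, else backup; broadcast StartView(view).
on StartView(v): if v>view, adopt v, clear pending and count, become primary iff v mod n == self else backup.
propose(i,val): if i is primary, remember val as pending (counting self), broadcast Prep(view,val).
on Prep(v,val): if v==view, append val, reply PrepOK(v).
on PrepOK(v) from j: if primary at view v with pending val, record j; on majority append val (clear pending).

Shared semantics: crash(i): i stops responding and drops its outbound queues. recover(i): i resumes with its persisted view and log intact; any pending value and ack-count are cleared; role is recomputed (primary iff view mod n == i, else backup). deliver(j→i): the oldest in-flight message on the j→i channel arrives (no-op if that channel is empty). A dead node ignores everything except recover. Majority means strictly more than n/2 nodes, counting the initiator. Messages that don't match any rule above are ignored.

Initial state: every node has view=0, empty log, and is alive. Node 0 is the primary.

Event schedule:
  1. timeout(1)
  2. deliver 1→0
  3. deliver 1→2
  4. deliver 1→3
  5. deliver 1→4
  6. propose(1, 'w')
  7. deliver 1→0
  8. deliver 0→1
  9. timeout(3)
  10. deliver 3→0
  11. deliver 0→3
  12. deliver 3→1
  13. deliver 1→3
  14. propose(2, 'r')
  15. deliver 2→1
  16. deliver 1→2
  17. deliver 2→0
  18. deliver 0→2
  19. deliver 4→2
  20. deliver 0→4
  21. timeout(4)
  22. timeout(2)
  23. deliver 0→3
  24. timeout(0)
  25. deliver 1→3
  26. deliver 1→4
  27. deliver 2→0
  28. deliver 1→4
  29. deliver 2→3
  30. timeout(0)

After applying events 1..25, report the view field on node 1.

[1] timeout(1) → N1(prim v1 [-])
[2] deliver 1→0 → N0(back v1 [-])
[3] deliver 1→2 → N2(back v1 [-])
[4] deliver 1→3 → N3(back v1 [-])
[5] deliver 1→4 → N4(back v1 [-])
[6] propose(1,'w') → ∅
[7] deliver 1→0 → N0(back v1 [w])
[8] deliver 0→1 → ∅
[9] timeout(3) → N3(back v2 [-])
[10] deliver 3→0 → N0(back v2 [w])
[11] deliver 0→3 → ∅
[12] deliver 3→1 → N1(back v2 [-])
[13] deliver 1→3 → ∅
[14] propose(2,'r') → ∅
[15] deliver 2→1 → ∅
[16] deliver 1→2 → N2(back v1 [w])
[17] deliver 2→0 → ∅
[18] deliver 0→2 → ∅
[19] deliver 4→2 → ∅
[20] deliver 0→4 → ∅
[21] timeout(4) → N4(back v2 [-])
[22] timeout(2) → N2(prim v2 [w])
[23] deliver 0→3 → ∅
[24] timeout(0) → N0(back v3 [w])
[25] deliver 1→3 → ∅

2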